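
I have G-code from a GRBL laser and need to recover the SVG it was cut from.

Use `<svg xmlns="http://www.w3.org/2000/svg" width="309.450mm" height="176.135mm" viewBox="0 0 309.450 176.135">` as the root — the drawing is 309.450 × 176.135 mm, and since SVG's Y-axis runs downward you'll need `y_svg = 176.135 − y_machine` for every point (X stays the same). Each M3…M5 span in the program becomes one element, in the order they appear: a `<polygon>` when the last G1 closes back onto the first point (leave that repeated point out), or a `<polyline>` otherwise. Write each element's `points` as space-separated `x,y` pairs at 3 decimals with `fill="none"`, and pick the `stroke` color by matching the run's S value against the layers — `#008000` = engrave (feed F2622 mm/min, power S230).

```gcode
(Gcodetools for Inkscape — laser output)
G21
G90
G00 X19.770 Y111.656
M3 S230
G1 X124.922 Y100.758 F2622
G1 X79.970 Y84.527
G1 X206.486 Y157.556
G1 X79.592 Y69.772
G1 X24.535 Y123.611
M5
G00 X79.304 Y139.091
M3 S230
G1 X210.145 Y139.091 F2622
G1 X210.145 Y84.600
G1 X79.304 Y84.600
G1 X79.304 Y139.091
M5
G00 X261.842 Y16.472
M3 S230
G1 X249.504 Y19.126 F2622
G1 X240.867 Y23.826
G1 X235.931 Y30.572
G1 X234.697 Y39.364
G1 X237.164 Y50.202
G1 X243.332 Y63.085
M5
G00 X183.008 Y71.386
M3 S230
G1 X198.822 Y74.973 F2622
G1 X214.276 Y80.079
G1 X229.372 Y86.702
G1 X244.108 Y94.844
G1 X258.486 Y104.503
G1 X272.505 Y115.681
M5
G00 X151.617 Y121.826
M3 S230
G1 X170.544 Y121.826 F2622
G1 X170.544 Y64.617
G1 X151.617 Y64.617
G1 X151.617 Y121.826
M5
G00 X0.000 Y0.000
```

y_svg = 176.135 − y_m. Every run uses S230, so all elements get stroke `#008000` (engrave).

[1] open run; points: 19.770,64.479 124.922,75.377 79.970,91.608 206.486,18.579 79.592,106.363 24.535,52.524

[2] closed run; points: 79.304,37.044 210.145,37.044 210.145,91.535 79.304,91.535

[3] open run; points: 261.842,159.663 249.504,157.009 240.867,152.309 235.931,145.563 234.697,136.771 237.164,125.933 243.332,113.050

[4] open run; points: 183.008,104.749 198.822,101.162 214.276,96.056 229.372,89.433 244.108,81.291 258.486,71.632 272.505,60.454

[5] closed run; points: 151.617,54.309 170.544,54.309 170.544,111.518 151.617,111.518

<svg xmlns="http://www.w3.org/2000/svg" width="309.450mm" height="176.135mm" viewBox="0 0 309.450 176.135">
  <polyline points="19.770,64.479 124.922,75.377 79.970,91.608 206.486,18.579 79.592,106.363 24.535,52.524" fill="none" stroke="#008000"/>
  <polygon points="79.304,37.044 210.145,37.044 210.145,91.535 79.304,91.535" fill="none" stroke="#008000"/>
  <polyline points="261.842,159.663 249.504,157.009 240.867,152.309 235.931,145.563 234.697,136.771 237.164,125.933 243.332,113.050" fill="none" stroke="#008000"/>
  <polyline points="183.008,104.749 198.822,101.162 214.276,96.056 229.372,89.433 244.108,81.291 258.486,71.632 272.505,60.454" fill="none" stroke="#008000"/>
  <polygon points="151.617,54.309 170.544,54.309 170.544,111.518 151.617,111.518" fill="none" stroke="#008000"/>
</svg>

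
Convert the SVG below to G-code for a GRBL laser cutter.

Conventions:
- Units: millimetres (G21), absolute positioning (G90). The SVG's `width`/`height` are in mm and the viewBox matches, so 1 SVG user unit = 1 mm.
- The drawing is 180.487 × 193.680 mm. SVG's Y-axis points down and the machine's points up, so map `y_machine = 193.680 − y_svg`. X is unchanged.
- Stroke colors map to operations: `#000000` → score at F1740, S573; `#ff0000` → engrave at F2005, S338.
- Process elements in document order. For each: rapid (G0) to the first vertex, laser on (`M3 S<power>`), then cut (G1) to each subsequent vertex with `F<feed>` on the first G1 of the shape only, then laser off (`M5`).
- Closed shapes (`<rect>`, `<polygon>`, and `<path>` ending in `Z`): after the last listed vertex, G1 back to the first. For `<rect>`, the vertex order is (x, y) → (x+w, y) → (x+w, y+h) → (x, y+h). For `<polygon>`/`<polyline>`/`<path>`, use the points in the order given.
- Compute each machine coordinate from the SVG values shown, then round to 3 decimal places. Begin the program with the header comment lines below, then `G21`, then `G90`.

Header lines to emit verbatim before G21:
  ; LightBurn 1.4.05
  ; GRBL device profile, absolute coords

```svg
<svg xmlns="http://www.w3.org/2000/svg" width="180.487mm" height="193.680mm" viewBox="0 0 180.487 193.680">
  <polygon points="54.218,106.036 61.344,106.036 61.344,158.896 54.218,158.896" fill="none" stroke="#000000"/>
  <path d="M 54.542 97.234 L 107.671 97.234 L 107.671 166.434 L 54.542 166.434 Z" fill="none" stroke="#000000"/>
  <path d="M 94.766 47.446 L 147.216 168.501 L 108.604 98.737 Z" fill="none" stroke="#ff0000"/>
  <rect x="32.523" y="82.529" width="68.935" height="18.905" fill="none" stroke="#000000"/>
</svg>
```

; LightBurn 1.4.05
; GRBL device profile, absolute coords
G21
G90
G0 X54.218 Y87.644
M3 S573
G1 X61.344 Y87.644 F1740
G1 X61.344 Y34.784
G1 X54.218 Y34.784
G1 X54.218 Y87.644
M5
G0 X54.542 Y96.446
M3 S573
G1 X107.671 Y96.446 F1740
G1 X107.671 Y27.246
G1 X54.542 Y27.246
G1 X54.542 Y96.446
M5
G0 X94.766 Y146.234
M3 S338
G1 X147.216 Y25.179 F2005
G1 X108.604 Y94.943
G1 X94.766 Y146.234
M5
G0 X32.523 Y111.151
M3 S573
G1 X101.458 Y111.151 F1740
G1 X101.458 Y92.246
G1 X32.523 Y92.246
G1 X32.523 Y111.151
M5

1 u = 1 mm; y_m = 193.680 − y.

[1] `<polygon>` rectangle, #000000→score S573 F1740: (54.218,87.644) → (61.344,87.644) → (61.344,34.784) → (54.218,34.784) → (54.218,87.644) (closed)

[2] `<path>` rectangle, #000000→score S573 F1740: (54.542,96.446) → (107.671,96.446) → (107.671,27.246) → (54.542,27.246) → (54.542,96.446) (closed)

[3] `<path>` closed polygon, #ff0000→engrave S338 F2005: (94.766,146.234) → (147.216,25.179) → (108.604,94.943) → (94.766,146.234) (closed)

[4] `<rect>` rectangle, #000000→score S573 F1740: (32.523,111.151) → (101.458,111.151) → (101.458,92.246) → (32.523,92.246) → (32.523,111.151) (closed)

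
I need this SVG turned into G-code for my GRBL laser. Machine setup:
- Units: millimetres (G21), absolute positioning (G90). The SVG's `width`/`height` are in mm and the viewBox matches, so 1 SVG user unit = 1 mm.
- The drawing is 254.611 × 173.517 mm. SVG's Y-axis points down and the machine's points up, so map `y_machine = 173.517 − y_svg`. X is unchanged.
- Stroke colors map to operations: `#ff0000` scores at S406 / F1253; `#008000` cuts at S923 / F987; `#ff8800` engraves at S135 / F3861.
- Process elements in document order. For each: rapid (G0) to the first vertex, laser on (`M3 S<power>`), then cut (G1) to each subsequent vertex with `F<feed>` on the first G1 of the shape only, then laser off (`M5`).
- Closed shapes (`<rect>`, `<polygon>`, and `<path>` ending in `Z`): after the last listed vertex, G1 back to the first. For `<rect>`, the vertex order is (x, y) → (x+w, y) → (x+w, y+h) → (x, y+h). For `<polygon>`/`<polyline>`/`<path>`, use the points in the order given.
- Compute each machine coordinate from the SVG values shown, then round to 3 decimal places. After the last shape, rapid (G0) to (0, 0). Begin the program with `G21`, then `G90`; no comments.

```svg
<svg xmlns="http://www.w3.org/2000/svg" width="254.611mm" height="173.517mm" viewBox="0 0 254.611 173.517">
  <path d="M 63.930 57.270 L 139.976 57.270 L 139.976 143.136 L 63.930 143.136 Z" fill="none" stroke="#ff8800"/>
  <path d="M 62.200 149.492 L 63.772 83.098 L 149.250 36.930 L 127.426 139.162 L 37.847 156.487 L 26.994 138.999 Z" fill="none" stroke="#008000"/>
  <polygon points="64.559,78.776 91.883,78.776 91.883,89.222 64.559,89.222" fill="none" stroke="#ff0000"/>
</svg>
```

G21
G90
G0 X63.930 Y116.247
M3 S135
G1 X139.976 Y116.247 F3861
G1 X139.976 Y30.381
G1 X63.930 Y30.381
G1 X63.930 Y116.247
M5
G0 X62.200 Y24.025
M3 S923
G1 X63.772 Y90.419 F987
G1 X149.250 Y136.587
G1 X127.426 Y34.355
G1 X37.847 Y17.030
G1 X26.994 Y34.518
G1 X62.200 Y24.025
M5
G0 X64.559 Y94.741
M3 S406
G1 X91.883 Y94.741 F1253
G1 X91.883 Y84.295
G1 X64.559 Y84.295
G1 X64.559 Y94.741
M5
G0 X0.000 Y0.000

1 u = 1 mm; y_m = 173.517 − y.

[1] `<path>` rectangle, #ff8800→engrave S135 F3861: (63.930,116.247) → (139.976,116.247) → (139.976,30.381) → (63.930,30.381) → (63.930,116.247) (closed)

[2] `<path>` closed polygon, #008000→cut S923 F987: (62.200,24.025) → (63.772,90.419) → (149.250,136.587) → (127.426,34.355) → (37.847,17.030) → (26.994,34.518) → (62.200,24.025) (closed)

[3] `<polygon>` rectangle, #ff0000→score S406 F1253: (64.559,94.741) → (91.883,94.741) → (91.883,84.295) → (64.559,84.295) → (64.559,94.741) (closed)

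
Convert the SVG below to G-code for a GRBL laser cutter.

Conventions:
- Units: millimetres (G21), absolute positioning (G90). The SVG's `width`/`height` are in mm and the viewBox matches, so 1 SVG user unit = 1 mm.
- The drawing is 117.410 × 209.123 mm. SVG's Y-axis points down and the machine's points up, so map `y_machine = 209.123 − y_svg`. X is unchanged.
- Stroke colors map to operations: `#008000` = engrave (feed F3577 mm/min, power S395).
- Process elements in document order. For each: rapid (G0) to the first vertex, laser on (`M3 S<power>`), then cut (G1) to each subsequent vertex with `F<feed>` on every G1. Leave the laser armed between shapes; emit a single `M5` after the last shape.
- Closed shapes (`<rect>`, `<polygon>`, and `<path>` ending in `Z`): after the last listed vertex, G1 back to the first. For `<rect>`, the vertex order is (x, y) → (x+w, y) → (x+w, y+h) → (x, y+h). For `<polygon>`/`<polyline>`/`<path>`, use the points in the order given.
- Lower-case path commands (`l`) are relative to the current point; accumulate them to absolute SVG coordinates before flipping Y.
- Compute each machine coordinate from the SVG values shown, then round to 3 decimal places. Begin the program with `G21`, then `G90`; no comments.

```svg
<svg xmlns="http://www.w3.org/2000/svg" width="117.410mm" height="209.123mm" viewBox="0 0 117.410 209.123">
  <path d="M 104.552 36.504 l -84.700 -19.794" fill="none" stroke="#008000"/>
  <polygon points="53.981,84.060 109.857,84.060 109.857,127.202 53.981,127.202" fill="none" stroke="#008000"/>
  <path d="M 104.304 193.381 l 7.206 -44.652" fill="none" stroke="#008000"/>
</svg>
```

G21
G90
G0 X104.552 Y172.619
M3 S395
G1 X19.852 Y192.413 F3577
G0 X53.981 Y125.063
M3 S395
G1 X109.857 Y125.063 F3577
G1 X109.857 Y81.921 F3577
G1 X53.981 Y81.921 F3577
G1 X53.981 Y125.063 F3577
G0 X104.304 Y15.742
M3 S395
G1 X111.510 Y60.394 F3577
M5

1 u = 1 mm; y_m = 209.123 − y.

[1] `<path>` line segment, #008000→engrave S395 F3577: (104.552,172.619) → (19.852,192.413)

[2] `<polygon>` rectangle, #008000→engrave S395 F3577: (53.981,125.063) → (109.857,125.063) → (109.857,81.921) → (53.981,81.921) → (53.981,125.063) (closed)

[3] `<path>` line segment, #008000→engrave S395 F3577: (104.304,15.742) → (111.510,60.394)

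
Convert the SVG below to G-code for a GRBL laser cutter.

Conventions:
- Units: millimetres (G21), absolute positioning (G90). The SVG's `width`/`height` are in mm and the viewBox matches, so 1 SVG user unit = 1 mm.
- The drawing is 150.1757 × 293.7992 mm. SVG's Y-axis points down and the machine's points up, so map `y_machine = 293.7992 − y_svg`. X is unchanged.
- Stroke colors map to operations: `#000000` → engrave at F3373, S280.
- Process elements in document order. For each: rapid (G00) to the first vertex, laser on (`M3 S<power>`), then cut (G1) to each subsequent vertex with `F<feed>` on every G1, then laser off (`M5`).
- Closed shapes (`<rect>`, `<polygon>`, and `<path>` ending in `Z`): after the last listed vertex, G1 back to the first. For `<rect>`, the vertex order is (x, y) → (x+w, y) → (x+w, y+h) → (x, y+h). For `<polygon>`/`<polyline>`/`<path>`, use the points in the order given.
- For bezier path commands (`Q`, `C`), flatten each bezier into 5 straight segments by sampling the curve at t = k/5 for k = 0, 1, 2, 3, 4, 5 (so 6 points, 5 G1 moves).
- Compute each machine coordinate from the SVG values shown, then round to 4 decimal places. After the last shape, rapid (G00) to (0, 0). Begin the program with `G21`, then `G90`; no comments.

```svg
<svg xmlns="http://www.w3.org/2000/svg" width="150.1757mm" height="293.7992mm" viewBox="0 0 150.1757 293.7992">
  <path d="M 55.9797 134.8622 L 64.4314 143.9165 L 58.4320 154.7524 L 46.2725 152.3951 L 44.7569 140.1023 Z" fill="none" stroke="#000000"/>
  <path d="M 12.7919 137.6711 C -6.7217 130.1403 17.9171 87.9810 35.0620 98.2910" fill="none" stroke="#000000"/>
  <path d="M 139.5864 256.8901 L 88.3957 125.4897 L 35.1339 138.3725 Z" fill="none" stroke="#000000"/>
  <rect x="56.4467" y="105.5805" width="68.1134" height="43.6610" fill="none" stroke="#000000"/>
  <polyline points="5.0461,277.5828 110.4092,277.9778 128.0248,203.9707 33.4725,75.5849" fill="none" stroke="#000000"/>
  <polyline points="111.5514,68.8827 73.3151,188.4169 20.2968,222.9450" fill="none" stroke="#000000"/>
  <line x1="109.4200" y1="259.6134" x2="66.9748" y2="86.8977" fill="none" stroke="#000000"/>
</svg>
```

G21
G90
G00 X55.9797 Y158.9370
M3 S280
G1 X64.4314 Y149.8827 F3373
G1 X58.4320 Y139.0468 F3373
G1 X46.2725 Y141.4041 F3373
G1 X44.7569 Y153.6969 F3373
G1 X55.9797 Y158.9370 F3373
M5
G00 X12.7919 Y156.1281
M3 S280
G1 X5.9689 Y164.1052 F3373
G1 X7.2634 Y176.2125 F3373
G1 X14.1964 Y188.2692 F3373
G1 X24.2890 Y196.0947 F3373
G1 X35.0620 Y195.5082 F3373
M5
G00 X139.5864 Y36.9091
M3 S280
G1 X88.3957 Y168.3095 F3373
G1 X35.1339 Y155.4267 F3373
G1 X139.5864 Y36.9091 F3373
M5
G00 X56.4467 Y188.2187
M3 S280
G1 X124.5601 Y188.2187 F3373
G1 X124.5601 Y144.5577 F3373
G1 X56.4467 Y144.5577 F3373
G1 X56.4467 Y188.2187 F3373
M5
G00 X5.0461 Y16.2164
M3 S280
G1 X110.4092 Y15.8214 F3373
G1 X128.0248 Y89.8285 F3373
G1 X33.4725 Y218.2143 F3373
M5
G00 X111.5514 Y224.9165
M3 S280
G1 X73.3151 Y105.3823 F3373
G1 X20.2968 Y70.8542 F3373
M5
G00 X109.4200 Y34.1858
M3 S280
G1 X66.9748 Y206.9015 F3373
M5
G00 X0.0000 Y0.0000

Since the viewBox matches the mm dimensions, user units are millimetres directly. The only transform is the Y-flip y_m = 293.7992 − y_svg.

Shape 1 is a regular polygon drawn with `<path>`. Its stroke #000000 means engrave at S280, F3373. After flipping Y the toolpath is (55.9797,158.9370) → (64.4314,149.8827) → (58.4320,139.0468) → (46.2725,141.4041) → (44.7569,153.6969) → (55.9797,158.9370), returning to the start.

Shape 2 is a cubic bezier drawn with `<path>`. Its stroke #000000 means engrave at S280, F3373. After flipping Y the toolpath is (12.7919,156.1281) → (5.9689,164.1052) → (7.2634,176.2125) → (14.1964,188.2692) → (24.2890,196.0947) → (35.0620,195.5082).

Shape 3 is a closed polygon drawn with `<path>`. Its stroke #000000 means engrave at S280, F3373. After flipping Y the toolpath is (139.5864,36.9091) → (88.3957,168.3095) → (35.1339,155.4267) → (139.5864,36.9091), returning to the start.

Shape 4 is a rectangle drawn with `<rect>`. Its stroke #000000 means engrave at S280, F3373. After flipping Y the toolpath is (56.4467,188.2187) → (124.5601,188.2187) → (124.5601,144.5577) → (56.4467,144.5577) → (56.4467,188.2187), returning to the start.

Shape 5 is a open polyline drawn with `<polyline>`. Its stroke #000000 means engrave at S280, F3373. After flipping Y the toolpath is (5.0461,16.2164) → (110.4092,15.8214) → (128.0248,89.8285) → (33.4725,218.2143).

Shape 6 is a open polyline drawn with `<polyline>`. Its stroke #000000 means engrave at S280, F3373. After flipping Y the toolpath is (111.5514,224.9165) → (73.3151,105.3823) → (20.2968,70.8542).

Shape 7 is a line segment drawn with `<line>`. Its stroke #000000 means engrave at S280, F3373. After flipping Y the toolpath is (109.4200,34.1858) → (66.9748,206.9015).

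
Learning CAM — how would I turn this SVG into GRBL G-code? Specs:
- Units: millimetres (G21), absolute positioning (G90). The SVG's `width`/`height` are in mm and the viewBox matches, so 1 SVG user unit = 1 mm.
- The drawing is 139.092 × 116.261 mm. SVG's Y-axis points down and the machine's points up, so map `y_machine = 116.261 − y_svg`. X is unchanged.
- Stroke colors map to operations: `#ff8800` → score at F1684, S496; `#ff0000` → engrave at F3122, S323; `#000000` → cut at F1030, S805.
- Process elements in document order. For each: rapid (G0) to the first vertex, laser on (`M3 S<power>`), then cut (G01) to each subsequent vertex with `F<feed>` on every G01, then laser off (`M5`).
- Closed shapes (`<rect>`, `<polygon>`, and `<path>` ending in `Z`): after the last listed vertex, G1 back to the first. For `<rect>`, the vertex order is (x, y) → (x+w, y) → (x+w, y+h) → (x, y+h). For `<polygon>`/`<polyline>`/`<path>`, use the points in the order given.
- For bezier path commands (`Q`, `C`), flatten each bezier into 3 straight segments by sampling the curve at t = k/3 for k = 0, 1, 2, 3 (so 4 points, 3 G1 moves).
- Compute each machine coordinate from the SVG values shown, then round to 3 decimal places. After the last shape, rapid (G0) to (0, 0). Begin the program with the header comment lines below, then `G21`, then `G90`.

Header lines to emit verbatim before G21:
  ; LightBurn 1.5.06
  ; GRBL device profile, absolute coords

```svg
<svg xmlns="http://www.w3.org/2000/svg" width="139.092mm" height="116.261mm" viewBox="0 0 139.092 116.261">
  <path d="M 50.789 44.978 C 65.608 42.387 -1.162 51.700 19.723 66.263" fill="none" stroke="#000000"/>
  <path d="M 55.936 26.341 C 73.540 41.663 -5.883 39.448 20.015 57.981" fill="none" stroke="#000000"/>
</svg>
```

; LightBurn 1.5.06
; GRBL device profile, absolute coords
G21
G90
G0 X50.789 Y71.283
M3 S805
G01 X44.680 Y70.152 F1030
G01 X21.788 Y62.565 F1030
G01 X19.723 Y49.998 F1030
M5
G0 X55.936 Y89.920
M3 S805
G01 X48.692 Y79.026 F1030
G01 X21.730 Y71.315 F1030
G01 X20.015 Y58.280 F1030
M5
G0 X0.000 Y0.000

Since the viewBox matches the mm dimensions, user units are millimetres directly. The only transform is the Y-flip y_m = 116.261 − y_svg.

Shape 1 is a cubic bezier drawn with `<path>`. Its stroke #000000 means cut at S805, F1030. After flipping Y the toolpath is (50.789,71.283) → (44.680,70.152) → (21.788,62.565) → (19.723,49.998).

Shape 2 is a cubic bezier drawn with `<path>`. Its stroke #000000 means cut at S805, F1030. After flipping Y the toolpath is (55.936,89.920) → (48.692,79.026) → (21.730,71.315) → (20.015,58.280).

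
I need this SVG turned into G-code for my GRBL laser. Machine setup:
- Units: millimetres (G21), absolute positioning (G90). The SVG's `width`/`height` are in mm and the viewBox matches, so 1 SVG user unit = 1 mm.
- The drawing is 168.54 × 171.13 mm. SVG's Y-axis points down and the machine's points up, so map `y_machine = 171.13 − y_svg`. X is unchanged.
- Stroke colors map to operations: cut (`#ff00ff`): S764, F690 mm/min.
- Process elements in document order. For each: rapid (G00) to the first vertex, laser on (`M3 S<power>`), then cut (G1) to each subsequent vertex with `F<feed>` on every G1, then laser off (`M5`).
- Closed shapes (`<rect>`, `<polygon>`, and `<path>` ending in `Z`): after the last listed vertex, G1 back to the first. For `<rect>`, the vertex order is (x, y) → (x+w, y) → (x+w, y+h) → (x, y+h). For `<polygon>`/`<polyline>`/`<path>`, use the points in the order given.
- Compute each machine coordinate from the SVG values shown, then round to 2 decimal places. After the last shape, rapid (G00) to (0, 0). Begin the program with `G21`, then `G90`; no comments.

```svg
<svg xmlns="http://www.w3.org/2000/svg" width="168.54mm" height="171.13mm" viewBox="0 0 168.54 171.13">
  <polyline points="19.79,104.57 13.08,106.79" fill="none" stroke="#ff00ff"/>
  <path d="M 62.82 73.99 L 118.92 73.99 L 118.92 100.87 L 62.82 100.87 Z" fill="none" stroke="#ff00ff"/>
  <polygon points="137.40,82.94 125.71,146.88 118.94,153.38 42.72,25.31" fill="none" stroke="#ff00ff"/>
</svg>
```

G21
G90
G00 X19.79 Y66.56
M3 S764
G1 X13.08 Y64.34 F690
M5
G00 X62.82 Y97.14
M3 S764
G1 X118.92 Y97.14 F690
G1 X118.92 Y70.26 F690
G1 X62.82 Y70.26 F690
G1 X62.82 Y97.14 F690
M5
G00 X137.40 Y88.19
M3 S764
G1 X125.71 Y24.25 F690
G1 X118.94 Y17.75 F690
G1 X42.72 Y145.82 F690
G1 X137.40 Y88.19 F690
M5
G00 X0.00 Y0.00

Since the viewBox matches the mm dimensions, user units are millimetres directly. The only transform is the Y-flip y_m = 171.13 − y_svg.

Shape 1 is a line segment drawn with `<polyline>`. Its stroke #ff00ff means cut at S764, F690. After flipping Y the toolpath is (19.79,66.56) → (13.08,64.34).

Shape 2 is a rectangle drawn with `<path>`. Its stroke #ff00ff means cut at S764, F690. After flipping Y the toolpath is (62.82,97.14) → (118.92,97.14) → (118.92,70.26) → (62.82,70.26) → (62.82,97.14), returning to the start.

Shape 3 is a closed polygon drawn with `<polygon>`. Its stroke #ff00ff means cut at S764, F690. After flipping Y the toolpath is (137.40,88.19) → (125.71,24.25) → (118.94,17.75) → (42.72,145.82) → (137.40,88.19), returning to the start.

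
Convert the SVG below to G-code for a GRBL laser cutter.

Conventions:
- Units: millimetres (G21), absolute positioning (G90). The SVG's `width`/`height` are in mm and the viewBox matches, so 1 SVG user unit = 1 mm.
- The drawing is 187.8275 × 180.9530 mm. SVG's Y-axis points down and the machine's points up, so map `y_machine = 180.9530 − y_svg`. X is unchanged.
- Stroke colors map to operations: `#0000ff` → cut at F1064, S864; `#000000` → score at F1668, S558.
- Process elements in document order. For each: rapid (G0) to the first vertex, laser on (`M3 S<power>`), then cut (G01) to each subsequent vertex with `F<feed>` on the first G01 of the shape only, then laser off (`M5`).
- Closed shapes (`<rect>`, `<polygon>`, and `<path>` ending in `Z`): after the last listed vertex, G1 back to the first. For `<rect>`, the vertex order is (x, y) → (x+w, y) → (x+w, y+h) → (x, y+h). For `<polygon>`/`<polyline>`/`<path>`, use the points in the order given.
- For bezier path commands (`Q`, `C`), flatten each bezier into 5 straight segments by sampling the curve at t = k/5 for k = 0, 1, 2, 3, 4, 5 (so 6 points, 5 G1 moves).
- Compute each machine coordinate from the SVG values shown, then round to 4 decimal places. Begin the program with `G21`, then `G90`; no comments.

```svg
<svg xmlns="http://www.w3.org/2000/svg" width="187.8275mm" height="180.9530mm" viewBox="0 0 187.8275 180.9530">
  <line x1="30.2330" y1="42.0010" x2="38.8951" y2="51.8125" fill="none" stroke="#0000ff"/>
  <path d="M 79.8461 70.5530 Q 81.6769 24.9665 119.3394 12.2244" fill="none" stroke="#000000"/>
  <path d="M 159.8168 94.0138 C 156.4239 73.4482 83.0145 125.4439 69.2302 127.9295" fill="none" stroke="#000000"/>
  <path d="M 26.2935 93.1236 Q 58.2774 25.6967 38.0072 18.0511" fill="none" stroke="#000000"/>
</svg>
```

G21
G90
G0 X30.2330 Y138.9520
M3 S864
G01 X38.8951 Y129.1405 F1064
M5
G0 X79.8461 Y110.4000
M3 S558
G01 X82.0117 Y127.3208 F1668
G01 X87.0438 Y141.6141
G01 X94.9425 Y153.2798
G01 X105.7077 Y162.3180
G01 X119.3394 Y168.7286
M5
G0 X159.8168 Y86.9392
M3 S558
G01 X150.4162 Y91.5478 F1668
G01 X130.4345 Y84.6011
G01 X106.0943 Y71.9585
G01 X83.6187 Y59.4795
G01 X69.2302 Y53.0235
M5
G0 X26.2935 Y87.8294
M3 S558
G01 X36.9969 Y112.4089 F1668
G01 X43.5200 Y132.2059
G01 X45.8627 Y147.2204
G01 X44.0251 Y157.4524
G01 X38.0072 Y162.9019
M5

Since the viewBox matches the mm dimensions, user units are millimetres directly. The only transform is the Y-flip y_m = 180.9530 − y_svg.

Shape 1 is a line segment drawn with `<line>`. Its stroke #0000ff means cut at S864, F1064. After flipping Y the toolpath is (30.2330,138.9520) → (38.8951,129.1405).

Shape 2 is a quadratic bezier drawn with `<path>`. Its stroke #000000 means score at S558, F1668. After flipping Y the toolpath is (79.8461,110.4000) → (82.0117,127.3208) → (87.0438,141.6141) → (94.9425,153.2798) → (105.7077,162.3180) → (119.3394,168.7286).

Shape 3 is a cubic bezier drawn with `<path>`. Its stroke #000000 means score at S558, F1668. After flipping Y the toolpath is (159.8168,86.9392) → (150.4162,91.5478) → (130.4345,84.6011) → (106.0943,71.9585) → (83.6187,59.4795) → (69.2302,53.0235).

Shape 4 is a quadratic bezier drawn with `<path>`. Its stroke #000000 means score at S558, F1668. After flipping Y the toolpath is (26.2935,87.8294) → (36.9969,112.4089) → (43.5200,132.2059) → (45.8627,147.2204) → (44.0251,157.4524) → (38.0072,162.9019).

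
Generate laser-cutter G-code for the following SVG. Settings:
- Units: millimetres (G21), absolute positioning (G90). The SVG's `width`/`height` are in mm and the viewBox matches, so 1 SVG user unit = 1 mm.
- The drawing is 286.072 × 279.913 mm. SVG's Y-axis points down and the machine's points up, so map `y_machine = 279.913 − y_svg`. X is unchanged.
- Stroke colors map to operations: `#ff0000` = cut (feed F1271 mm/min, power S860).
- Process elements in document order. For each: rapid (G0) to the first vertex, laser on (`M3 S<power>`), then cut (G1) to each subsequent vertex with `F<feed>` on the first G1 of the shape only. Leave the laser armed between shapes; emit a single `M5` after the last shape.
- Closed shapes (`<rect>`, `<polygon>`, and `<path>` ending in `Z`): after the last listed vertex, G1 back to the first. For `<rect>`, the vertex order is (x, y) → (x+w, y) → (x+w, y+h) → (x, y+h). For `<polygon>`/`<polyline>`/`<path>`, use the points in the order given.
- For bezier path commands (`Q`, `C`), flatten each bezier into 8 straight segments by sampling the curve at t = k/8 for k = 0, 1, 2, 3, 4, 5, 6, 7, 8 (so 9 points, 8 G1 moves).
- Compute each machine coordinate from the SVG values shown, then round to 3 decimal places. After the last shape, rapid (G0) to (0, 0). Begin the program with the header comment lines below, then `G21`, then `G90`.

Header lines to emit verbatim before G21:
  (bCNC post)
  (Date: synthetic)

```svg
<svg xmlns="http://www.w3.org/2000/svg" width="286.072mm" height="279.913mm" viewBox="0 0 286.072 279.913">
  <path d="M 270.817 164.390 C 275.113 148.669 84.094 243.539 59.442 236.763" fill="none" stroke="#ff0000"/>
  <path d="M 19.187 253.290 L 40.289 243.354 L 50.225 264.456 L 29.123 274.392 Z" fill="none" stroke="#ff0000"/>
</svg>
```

viewBox `0 0 286.072 279.913` with mm width/height → 1 unit = 1 mm. Flip: y_m = 279.913 − y_svg.

**Shape 1** — `<path>` cubic bezier, stroke `#ff0000` → cut (S860, F1271). Control points (SVG): P0=(270.817,164.390), P1=(275.113,148.669), P2=(84.094,243.539), P3=(59.442,236.763); sampled at t=k/8. Machine vertices: (270.817,115.523) → (263.979,116.649) → (243.069,109.894) → (212.325,97.746) → (175.985,82.691) → (138.289,67.217) → (103.474,53.810) → (75.779,44.959) → (59.442,43.150). Open path.

**Shape 2** — `<path>` regular polygon, stroke `#ff0000` → cut (S860, F1271). Machine vertices: (19.187,26.623) → (40.289,36.559) → (50.225,15.457) → (29.123,5.521) → (19.187,26.623). Closed: final G1 returns to the first vertex.

(bCNC post)
(Date: synthetic)
G21
G90
G0 X270.817 Y115.523
M3 S860
G1 X263.979 Y116.649 F1271
G1 X243.069 Y109.894
G1 X212.325 Y97.746
G1 X175.985 Y82.691
G1 X138.289 Y67.217
G1 X103.474 Y53.810
G1 X75.779 Y44.959
G1 X59.442 Y43.150
G0 X19.187 Y26.623
M3 S860
G1 X40.289 Y36.559 F1271
G1 X50.225 Y15.457
G1 X29.123 Y5.521
G1 X19.187 Y26.623
M5
G0 X0.000 Y0.000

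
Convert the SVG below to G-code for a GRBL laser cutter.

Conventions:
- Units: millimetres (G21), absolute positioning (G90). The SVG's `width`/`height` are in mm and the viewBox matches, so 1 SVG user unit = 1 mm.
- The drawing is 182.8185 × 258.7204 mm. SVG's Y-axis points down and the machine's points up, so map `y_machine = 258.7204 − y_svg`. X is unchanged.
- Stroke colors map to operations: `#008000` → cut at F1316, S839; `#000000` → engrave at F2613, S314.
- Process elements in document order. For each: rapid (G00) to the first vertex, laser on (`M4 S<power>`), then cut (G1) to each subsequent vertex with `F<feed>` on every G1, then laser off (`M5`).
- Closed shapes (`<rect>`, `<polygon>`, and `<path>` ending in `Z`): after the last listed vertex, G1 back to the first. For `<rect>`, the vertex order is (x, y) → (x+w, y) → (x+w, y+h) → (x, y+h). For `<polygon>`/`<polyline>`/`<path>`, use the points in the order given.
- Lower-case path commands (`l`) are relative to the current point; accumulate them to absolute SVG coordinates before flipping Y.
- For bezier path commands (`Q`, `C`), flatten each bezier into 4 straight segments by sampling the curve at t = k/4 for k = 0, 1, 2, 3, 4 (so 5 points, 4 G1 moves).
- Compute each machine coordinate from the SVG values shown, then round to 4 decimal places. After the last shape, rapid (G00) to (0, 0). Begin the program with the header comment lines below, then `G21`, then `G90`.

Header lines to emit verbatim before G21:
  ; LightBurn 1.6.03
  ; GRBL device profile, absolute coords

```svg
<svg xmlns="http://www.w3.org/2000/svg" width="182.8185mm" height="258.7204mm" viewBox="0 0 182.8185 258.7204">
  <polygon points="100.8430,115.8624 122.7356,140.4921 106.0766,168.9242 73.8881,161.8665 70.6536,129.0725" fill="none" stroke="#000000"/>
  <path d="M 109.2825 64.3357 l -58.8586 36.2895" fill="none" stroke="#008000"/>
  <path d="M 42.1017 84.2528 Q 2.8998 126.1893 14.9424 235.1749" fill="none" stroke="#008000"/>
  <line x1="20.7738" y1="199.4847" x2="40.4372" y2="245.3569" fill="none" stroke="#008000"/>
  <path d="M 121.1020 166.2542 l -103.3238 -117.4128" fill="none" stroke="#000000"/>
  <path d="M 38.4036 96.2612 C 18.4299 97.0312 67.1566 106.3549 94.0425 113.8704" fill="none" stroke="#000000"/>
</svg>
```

; LightBurn 1.6.03
; GRBL device profile, absolute coords
G21
G90
G00 X100.8430 Y142.8580
M4 S314
G1 X122.7356 Y118.2283 F2613
G1 X106.0766 Y89.7962 F2613
G1 X73.8881 Y96.8539 F2613
G1 X70.6536 Y129.6479 F2613
G1 X100.8430 Y142.8580 F2613
M5
G00 X109.2825 Y194.3847
M4 S839
G1 X50.4239 Y158.0952 F1316
M5
G00 X42.1017 Y174.4676
M4 S839
G1 X25.7035 Y149.3088 F1316
G1 X15.7109 Y115.7688 F1316
G1 X12.1239 Y73.8477 F1316
G1 X14.9424 Y23.5455 F1316
M5
G00 X20.7738 Y59.2357
M4 S839
G1 X40.4372 Y13.3635 F1316
M5
G00 X121.1020 Y92.4662
M4 S314
G1 X17.7782 Y209.8790 F2613
M5
G00 X38.4036 Y162.4592
M4 S314
G1 X34.8899 Y160.4398 F2613
G1 X48.6507 Y156.1842 F2613
G1 X71.1976 Y150.6638 F2613
G1 X94.0425 Y144.8500 F2613
M5
G00 X0.0000 Y0.0000

1 u = 1 mm; y_m = 258.7204 − y.

[1] `<polygon>` regular polygon, #000000→engrave S314 F2613: (100.8430,142.8580) → (122.7356,118.2283) → (106.0766,89.7962) → (73.8881,96.8539) → (70.6536,129.6479) → (100.8430,142.8580) (closed)

[2] `<path>` line segment, #008000→cut S839 F1316: (109.2825,194.3847) → (50.4239,158.0952)

[3] `<path>` quadratic bezier, #008000→cut S839 F1316: (42.1017,174.4676) → (25.7035,149.3088) → (15.7109,115.7688) → (12.1239,73.8477) → (14.9424,23.5455)

[4] `<line>` line segment, #008000→cut S839 F1316: (20.7738,59.2357) → (40.4372,13.3635)

[5] `<path>` line segment, #000000→engrave S314 F2613: (121.1020,92.4662) → (17.7782,209.8790)

[6] `<path>` cubic bezier, #000000→engrave S314 F2613: (38.4036,162.4592) → (34.8899,160.4398) → (48.6507,156.1842) → (71.1976,150.6638) → (94.0425,144.8500)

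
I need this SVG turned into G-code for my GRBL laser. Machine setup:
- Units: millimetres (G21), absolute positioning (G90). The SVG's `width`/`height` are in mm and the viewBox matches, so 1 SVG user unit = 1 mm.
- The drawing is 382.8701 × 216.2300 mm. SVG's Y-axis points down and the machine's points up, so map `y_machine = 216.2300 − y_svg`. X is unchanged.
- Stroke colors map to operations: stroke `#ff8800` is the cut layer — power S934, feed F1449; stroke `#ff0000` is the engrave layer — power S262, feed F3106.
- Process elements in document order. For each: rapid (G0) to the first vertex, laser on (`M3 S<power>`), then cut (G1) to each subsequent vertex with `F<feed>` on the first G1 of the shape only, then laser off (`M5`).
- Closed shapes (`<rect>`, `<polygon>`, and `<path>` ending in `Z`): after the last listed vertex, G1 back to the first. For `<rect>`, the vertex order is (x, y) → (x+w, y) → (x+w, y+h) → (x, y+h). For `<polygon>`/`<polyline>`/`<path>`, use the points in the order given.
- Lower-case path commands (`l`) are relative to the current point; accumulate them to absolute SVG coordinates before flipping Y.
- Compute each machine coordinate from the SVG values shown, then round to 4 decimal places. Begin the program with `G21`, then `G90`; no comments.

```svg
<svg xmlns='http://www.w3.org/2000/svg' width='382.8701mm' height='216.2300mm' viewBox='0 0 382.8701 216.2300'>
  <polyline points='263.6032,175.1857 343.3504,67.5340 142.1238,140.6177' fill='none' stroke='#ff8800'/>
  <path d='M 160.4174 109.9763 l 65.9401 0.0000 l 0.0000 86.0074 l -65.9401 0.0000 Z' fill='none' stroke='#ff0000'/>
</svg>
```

G21
G90
G0 X263.6032 Y41.0443
M3 S934
G1 X343.3504 Y148.6960 F1449
G1 X142.1238 Y75.6123
M5
G0 X160.4174 Y106.2537
M3 S262
G1 X226.3575 Y106.2537 F3106
G1 X226.3575 Y20.2463
G1 X160.4174 Y20.2463
G1 X160.4174 Y106.2537
M5

viewBox `0 0 382.8701 216.2300` with mm width/height → 1 unit = 1 mm. Flip: y_m = 216.2300 − y_svg.

**Shape 1** — `<polyline>` open polyline, stroke `#ff8800` → cut (S934, F1449). Machine vertices: (263.6032,41.0443) → (343.3504,148.6960) → (142.1238,75.6123). Open path.

**Shape 2** — `<path>` rectangle, stroke `#ff0000` → engrave (S262, F3106). Machine vertices: (160.4174,106.2537) → (226.3575,106.2537) → (226.3575,20.2463) → (160.4174,20.2463) → (160.4174,106.2537). Closed: final G1 returns to the first vertex.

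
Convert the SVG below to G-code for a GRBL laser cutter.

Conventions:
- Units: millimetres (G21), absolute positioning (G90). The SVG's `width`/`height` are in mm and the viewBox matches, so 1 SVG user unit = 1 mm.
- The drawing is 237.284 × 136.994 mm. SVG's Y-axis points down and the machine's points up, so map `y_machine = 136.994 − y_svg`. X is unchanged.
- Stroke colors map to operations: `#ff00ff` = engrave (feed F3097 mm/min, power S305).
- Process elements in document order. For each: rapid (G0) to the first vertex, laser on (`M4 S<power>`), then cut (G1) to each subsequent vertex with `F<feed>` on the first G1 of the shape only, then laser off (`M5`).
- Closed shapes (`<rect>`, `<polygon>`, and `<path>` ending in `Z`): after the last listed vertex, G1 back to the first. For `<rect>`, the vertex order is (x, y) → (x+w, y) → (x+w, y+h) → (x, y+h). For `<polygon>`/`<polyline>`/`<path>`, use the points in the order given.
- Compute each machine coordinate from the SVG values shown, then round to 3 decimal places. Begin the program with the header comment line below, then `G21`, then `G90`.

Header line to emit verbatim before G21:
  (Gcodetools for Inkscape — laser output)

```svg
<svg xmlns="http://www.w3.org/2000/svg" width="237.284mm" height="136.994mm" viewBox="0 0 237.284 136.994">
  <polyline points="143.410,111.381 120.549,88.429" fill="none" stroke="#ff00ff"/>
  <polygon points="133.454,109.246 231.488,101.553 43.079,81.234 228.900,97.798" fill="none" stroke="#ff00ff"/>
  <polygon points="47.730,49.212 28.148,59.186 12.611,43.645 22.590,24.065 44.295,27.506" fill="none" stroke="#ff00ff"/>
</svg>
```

viewBox `0 0 237.284 136.994` with mm width/height → 1 unit = 1 mm. Flip: y_m = 136.994 − y_svg.

**Shape 1** — `<polyline>` line segment, stroke `#ff00ff` → engrave (S305, F3097). Machine vertices: (143.410,25.613) → (120.549,48.565). Open path.

**Shape 2** — `<polygon>` closed polygon, stroke `#ff00ff` → engrave (S305, F3097). Machine vertices: (133.454,27.748) → (231.488,35.441) → (43.079,55.760) → (228.900,39.196) → (133.454,27.748). Closed: final G1 returns to the first vertex.

**Shape 3** — `<polygon>` regular polygon, stroke `#ff00ff` → engrave (S305, F3097). Machine vertices: (47.730,87.782) → (28.148,77.808) → (12.611,93.349) → (22.590,112.929) → (44.295,109.488) → (47.730,87.782). Closed: final G1 returns to the first vertex.

(Gcodetools for Inkscape — laser output)
G21
G90
G0 X143.410 Y25.613
M4 S305
G1 X120.549 Y48.565 F3097
M5
G0 X133.454 Y27.748
M4 S305
G1 X231.488 Y35.441 F3097
G1 X43.079 Y55.760
G1 X228.900 Y39.196
G1 X133.454 Y27.748
M5
G0 X47.730 Y87.782
M4 S305
G1 X28.148 Y77.808 F3097
G1 X12.611 Y93.349
G1 X22.590 Y112.929
G1 X44.295 Y109.488
G1 X47.730 Y87.782
M5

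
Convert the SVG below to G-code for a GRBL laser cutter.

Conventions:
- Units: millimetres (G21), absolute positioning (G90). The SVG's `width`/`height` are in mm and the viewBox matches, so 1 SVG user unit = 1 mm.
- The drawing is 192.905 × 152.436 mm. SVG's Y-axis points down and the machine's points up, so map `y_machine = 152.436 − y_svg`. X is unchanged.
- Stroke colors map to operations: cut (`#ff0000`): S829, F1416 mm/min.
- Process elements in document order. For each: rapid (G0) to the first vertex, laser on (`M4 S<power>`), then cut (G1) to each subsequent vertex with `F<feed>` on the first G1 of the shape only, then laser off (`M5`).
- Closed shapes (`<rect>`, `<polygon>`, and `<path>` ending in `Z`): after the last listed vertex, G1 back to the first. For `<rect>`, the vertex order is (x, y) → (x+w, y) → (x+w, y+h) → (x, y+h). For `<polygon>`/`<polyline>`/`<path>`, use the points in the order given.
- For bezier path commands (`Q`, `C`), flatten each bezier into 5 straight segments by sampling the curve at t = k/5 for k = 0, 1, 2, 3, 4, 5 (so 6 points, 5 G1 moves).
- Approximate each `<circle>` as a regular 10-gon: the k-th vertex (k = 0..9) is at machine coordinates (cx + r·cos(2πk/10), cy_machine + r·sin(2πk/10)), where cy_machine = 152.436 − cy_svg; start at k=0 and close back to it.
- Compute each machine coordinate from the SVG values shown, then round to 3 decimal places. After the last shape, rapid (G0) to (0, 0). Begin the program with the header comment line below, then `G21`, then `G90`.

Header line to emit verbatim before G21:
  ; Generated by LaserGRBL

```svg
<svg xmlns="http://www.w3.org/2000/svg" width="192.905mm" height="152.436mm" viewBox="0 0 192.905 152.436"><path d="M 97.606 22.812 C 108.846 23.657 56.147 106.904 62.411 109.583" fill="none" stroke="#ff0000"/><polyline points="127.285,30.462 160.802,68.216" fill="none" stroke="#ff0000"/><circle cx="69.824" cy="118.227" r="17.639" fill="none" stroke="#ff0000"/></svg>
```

viewBox `0 0 192.905 152.436` with mm width/height → 1 unit = 1 mm. Flip: y_m = 152.436 − y_svg.

**Shape 1** — `<path>` cubic bezier, stroke `#ff0000` → cut (S829, F1416). Control points (SVG): P0=(97.606,22.812), P1=(108.846,23.657), P2=(56.147,106.904), P3=(62.411,109.583); sampled at t=k/5. Machine vertices: (97.606,129.624) → (97.661,120.533) → (88.269,99.487) → (75.331,74.310) → (64.745,52.825) → (62.411,42.853). Open path.

**Shape 2** — `<polyline>` line segment, stroke `#ff0000` → cut (S829, F1416). Machine vertices: (127.285,121.974) → (160.802,84.220). Open path.

**Shape 3** — `<circle>` circle, stroke `#ff0000` → cut (S829, F1416). Machine vertices: (87.463,34.209) → (84.094,44.577) → (75.275,50.985) → (64.373,50.985) → (55.554,44.577) → (52.185,34.209) → (55.554,23.841) → (64.373,17.433) → (75.275,17.433) → (84.094,23.841) → (87.463,34.209). Closed: final G1 returns to the first vertex.

; Generated by LaserGRBL
G21
G90
G0 X97.606 Y129.624
M4 S829
G1 X97.661 Y120.533 F1416
G1 X88.269 Y99.487
G1 X75.331 Y74.310
G1 X64.745 Y52.825
G1 X62.411 Y42.853
M5
G0 X127.285 Y121.974
M4 S829
G1 X160.802 Y84.220 F1416
M5
G0 X87.463 Y34.209
M4 S829
G1 X84.094 Y44.577 F1416
G1 X75.275 Y50.985
G1 X64.373 Y50.985
G1 X55.554 Y44.577
G1 X52.185 Y34.209
G1 X55.554 Y23.841
G1 X64.373 Y17.433
G1 X75.275 Y17.433
G1 X84.094 Y23.841
G1 X87.463 Y34.209
M5
G0 X0.000 Y0.000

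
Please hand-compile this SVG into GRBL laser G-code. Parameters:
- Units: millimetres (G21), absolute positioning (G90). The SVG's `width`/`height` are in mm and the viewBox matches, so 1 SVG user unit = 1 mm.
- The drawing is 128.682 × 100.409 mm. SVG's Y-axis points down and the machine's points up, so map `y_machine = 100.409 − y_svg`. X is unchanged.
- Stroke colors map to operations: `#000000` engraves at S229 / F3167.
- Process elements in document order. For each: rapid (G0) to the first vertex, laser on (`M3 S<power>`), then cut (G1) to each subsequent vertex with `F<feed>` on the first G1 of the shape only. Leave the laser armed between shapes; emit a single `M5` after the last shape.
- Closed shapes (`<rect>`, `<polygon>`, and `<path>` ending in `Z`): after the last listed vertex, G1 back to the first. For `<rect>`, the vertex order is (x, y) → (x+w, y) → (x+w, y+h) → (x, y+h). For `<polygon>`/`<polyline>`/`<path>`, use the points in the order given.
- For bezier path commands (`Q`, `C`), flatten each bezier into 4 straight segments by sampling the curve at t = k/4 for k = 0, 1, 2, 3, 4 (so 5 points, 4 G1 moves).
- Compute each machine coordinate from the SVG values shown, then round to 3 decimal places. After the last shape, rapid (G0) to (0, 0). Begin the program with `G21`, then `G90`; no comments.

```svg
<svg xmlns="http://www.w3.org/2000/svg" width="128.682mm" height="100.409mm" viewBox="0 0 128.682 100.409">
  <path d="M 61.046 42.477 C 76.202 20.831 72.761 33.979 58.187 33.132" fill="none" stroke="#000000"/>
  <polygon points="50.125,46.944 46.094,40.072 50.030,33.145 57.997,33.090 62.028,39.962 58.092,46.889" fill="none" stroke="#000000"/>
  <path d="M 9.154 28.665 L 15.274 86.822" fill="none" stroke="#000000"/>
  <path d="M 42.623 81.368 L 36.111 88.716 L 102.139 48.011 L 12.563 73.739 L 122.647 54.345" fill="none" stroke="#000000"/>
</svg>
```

viewBox `0 0 128.682 100.409` with mm width/height → 1 unit = 1 mm. Flip: y_m = 100.409 − y_svg.

**Shape 1** — `<path>` cubic bezier, stroke `#000000` → engrave (S229, F3167). Control points (SVG): P0=(61.046,42.477), P1=(76.202,20.831), P2=(72.761,33.979), P3=(58.187,33.132); sampled at t=k/4. Machine vertices: (61.046,57.932) → (69.043,68.405) → (70.765,70.404) → (66.913,68.503) → (58.187,67.277). Open path.

**Shape 2** — `<polygon>` regular polygon, stroke `#000000` → engrave (S229, F3167). Machine vertices: (50.125,53.465) → (46.094,60.337) → (50.030,67.264) → (57.997,67.319) → (62.028,60.447) → (58.092,53.520) → (50.125,53.465). Closed: final G1 returns to the first vertex.

**Shape 3** — `<path>` line segment, stroke `#000000` → engrave (S229, F3167). Machine vertices: (9.154,71.744) → (15.274,13.587). Open path.

**Shape 4** — `<path>` open polyline, stroke `#000000` → engrave (S229, F3167). Machine vertices: (42.623,19.041) → (36.111,11.693) → (102.139,52.398) → (12.563,26.670) → (122.647,46.064). Open path.

G21
G90
G0 X61.046 Y57.932
M3 S229
G1 X69.043 Y68.405 F3167
G1 X70.765 Y70.404
G1 X66.913 Y68.503
G1 X58.187 Y67.277
G0 X50.125 Y53.465
M3 S229
G1 X46.094 Y60.337 F3167
G1 X50.030 Y67.264
G1 X57.997 Y67.319
G1 X62.028 Y60.447
G1 X58.092 Y53.520
G1 X50.125 Y53.465
G0 X9.154 Y71.744
M3 S229
G1 X15.274 Y13.587 F3167
G0 X42.623 Y19.041
M3 S229
G1 X36.111 Y11.693 F3167
G1 X102.139 Y52.398
G1 X12.563 Y26.670
G1 X122.647 Y46.064
M5
G0 X0.000 Y0.000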